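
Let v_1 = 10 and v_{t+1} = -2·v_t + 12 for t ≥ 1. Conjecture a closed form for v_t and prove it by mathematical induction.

Computing the first terms: v_1 = 10, v_2 = -8, v_3 = 28. This suggests v_t = -3(-2)^t + 4.
For the base case t = 1: the formula gives 10 = 10 = v_1.
Suppose the result is true for t = i, so v_i = -3(-2)^i + 4.
Then v_{i+1} = -2·v_i + 12 = -2·(-3(-2)^i + 4) + 12 = -3(-2)^(i + 1) + 4,
which is the claimed formula at t = i+1.
Hence, by induction on t, the claim holds for every t ≥ 1.

v_t = -3(-2)^t + 4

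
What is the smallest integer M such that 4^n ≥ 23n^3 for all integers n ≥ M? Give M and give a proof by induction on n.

M = 7

At n = 6: 4096 < 4968, so the inequality fails and M ≥ 7. We prove 4^n ≥ 23n^3 for all n ≥ 7.
When n = 7: 4^n = 16384 and 23n^3 = 7889, so 16384 ≥ 7889.
Suppose the result is true for n = p, so 4^p ≥ 23p^3.
Then 4^(p + 1) = 4·(4^p) ≥ 4·(23p^3).
Also, for p ≥ 7 we have 4·(23p^3) ≥ 23(p+1)^3, since 4 ≥ (1 + 1/p)^3 for all p ≥ 7.
Combining, 4^(p + 1) ≥ 23(p+1)^3.
This completes the induction.
Hence the smallest such M is 7.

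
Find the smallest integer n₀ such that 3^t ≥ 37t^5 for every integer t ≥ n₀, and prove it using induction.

At t = 15: 14348907 < 28096875, so the inequality fails and n₀ ≥ 16. We prove 3^t ≥ 37t^5 for all t ≥ 16.
For the base case t = 16: 3^t = 43046721 and 37t^5 = 38797312, so 43046721 ≥ 38797312.
Inductive step: assume the claim holds for t = m, so 3^m ≥ 37m^5.
Then 3^(m + 1) = 3·(3^m) ≥ 3·(37m^5).
Also, for m ≥ 16 we have 3·(37m^5) ≥ 37(m+1)^5, since 3 ≥ (1 + 1/m)^5 for all m ≥ 16.
Combining, 3^(m + 1) ≥ 37(m+1)^5.
By induction, the statement is established for all t ≥ 16.
Hence the smallest such n₀ is 16.

n₀ = 16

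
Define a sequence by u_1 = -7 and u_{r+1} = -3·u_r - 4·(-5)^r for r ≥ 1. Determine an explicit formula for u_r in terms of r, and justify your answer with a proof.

Computing the first terms: u_1 = -7, u_2 = 41, u_3 = -223. This suggests u_r = -(-3)^r + 2(-5)^r.
Base step (r = 1): the formula gives -7 = -7 = u_1.
Inductive step: suppose the statement holds for some k ≥ 1, so u_k = -(-3)^k + 2(-5)^k.
Then u_{k+1} = -3·u_k - 4·(-5)^k = -3·(-(-3)^k + 2(-5)^k) - 4·(-5)^k = -(-3)^(k + 1) + 2(-5)^(k + 1),
which is the claimed formula at r = k+1.
This completes the induction.

u_r = -(-3)^r + 2(-5)^r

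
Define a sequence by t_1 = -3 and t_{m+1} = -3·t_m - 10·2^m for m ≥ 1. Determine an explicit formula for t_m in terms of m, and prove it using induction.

Computing the first terms: t_1 = -3, t_2 = -11, t_3 = -7. This suggests t_m = (-3)^(m - 1) - 2^(m + 1).
For the base case m = 1: the formula gives -3 = -3 = t_1.
Suppose the result is true for m = j, so t_j = (-3)^(j - 1) - 2^(j + 1).
Then t_{j+1} = -3·t_j - 10·2^j = -3·((-3)^(j - 1) - 2^(j + 1)) - 10·2^j = (-3)^j - 2^(j + 2) = (-3)^((j+1) - 1) - 2^((j+1) + 1),
which is the claimed formula at m = j+1.
This completes the induction.

t_m = (-3)^(m - 1) - 2^(m + 1)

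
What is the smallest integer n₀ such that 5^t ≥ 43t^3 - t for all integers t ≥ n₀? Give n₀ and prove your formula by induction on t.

n₀ = 6

At t = 5: 3125 < 5370, so the inequality fails and n₀ ≥ 6. We prove 5^t ≥ 43t^3 - t for all t ≥ 6.
When t = 6: 5^t = 15625 and 43t^3 - t = 9282, so 15625 ≥ 9282.
For the inductive step, assume it holds for an arbitrary m ≥ 6, so 5^m ≥ 43m^3 - m.
Then 5^(m + 1) = 5·(5^m) ≥ 5·(43m^3 - m).
Also, for m ≥ 6 we have 5·(43m^3 - m) ≥ 43(m+1)^3 - (m+1), since 5·(43m^3 - m) − (43(m+1)^3 - (m+1)) = 172m^3 - 129m^2 - 133m - 42, which is nonnegative for all m ≥ 6.
Combining, 5^(m + 1) ≥ 43(m+1)^3 - (m+1).
This completes the induction.
Hence the smallest such n₀ is 6.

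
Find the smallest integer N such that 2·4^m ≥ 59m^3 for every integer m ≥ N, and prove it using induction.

At m = 6: 8192 < 12744, so the inequality fails and N ≥ 7. We prove 2·4^m ≥ 59m^3 for all m ≥ 7.
Base case (m = 7): 2·4^m = 32768 and 59m^3 = 20237, so 32768 ≥ 20237.
Inductive step: suppose the statement holds for some j ≥ 7, so 2·4^j ≥ 59j^3.
Then 2·4^(j + 1) = 4·(2·4^j) ≥ 4·(59j^3).
Also, for j ≥ 7 we have 4·(59j^3) ≥ 59(j+1)^3, since 4 ≥ (1 + 1/j)^3 for all j ≥ 7.
Combining, 2·4^(j + 1) ≥ 59(j+1)^3.
Hence, by induction on m, the claim holds for every m ≥ 7.
Hence the smallest such N is 7.

N = 7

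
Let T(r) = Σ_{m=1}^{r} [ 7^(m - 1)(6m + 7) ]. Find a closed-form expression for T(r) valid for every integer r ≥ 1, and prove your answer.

We claim T(r) = 7^r(r + 1) - 1 for all r ≥ 1.
Base step (r = 1): T(1) = 13, and the closed form gives 13. They agree.
Inductive step: suppose the statement holds for some m ≥ 1, so T(m) = 7^m(m + 1) - 1.
Then T(m+1) = T(m) + (7^m(6m + 13)) = (7^m(m + 1) - 1) + (7^m(6m + 13)).
Simplifying, T(m+1) = 7·7^m·m + 14·7^m - 1 = 7^(m+1)((m+1) + 1) - 1,
which is the closed form with r = m+1.
By the principle of mathematical induction, the result holds for all r ≥ 1.

T(r) = 7^r(r + 1) - 1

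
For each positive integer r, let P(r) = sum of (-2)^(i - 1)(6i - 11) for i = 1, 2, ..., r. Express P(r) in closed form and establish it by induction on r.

P(r) = (-2)^r(-2r + 3) - 3

We claim P(r) = (-2)^r(-2r + 3) - 3 for all r ≥ 1.
When r = 1: P(1) = -5, and the closed form gives -5. They agree.
For the inductive step, assume it holds for an arbitrary i ≥ 1, so P(i) = (-2)^i(-2i + 3) - 3.
Then P(i+1) = P(i) + ((-2)^i(6i - 5)) = ((-2)^i(-2i + 3) - 3) + ((-2)^i(6i - 5)).
Simplifying, P(i+1) = (-2)^(i + 1) + (-2)^(i + 2)i - 3 = (-2)^(i+1)(-2(i+1) + 3) - 3,
which is the closed form with r = i+1.
By induction, the statement is established for all r ≥ 1.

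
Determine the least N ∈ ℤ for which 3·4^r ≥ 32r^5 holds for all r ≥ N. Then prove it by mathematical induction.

N = 11

At r = 10: 3145728 < 3200000, so the inequality fails and N ≥ 11. We prove 3·4^r ≥ 32r^5 for all r ≥ 11.
Base step (r = 11): 3·4^r = 12582912 and 32r^5 = 5153632, so 12582912 ≥ 5153632.
Inductive step: assume the claim holds for r = j, so 3·4^j ≥ 32j^5.
Then 3·4^(j + 1) = 4·(3·4^j) ≥ 4·(32j^5).
Also, for j ≥ 11 we have 4·(32j^5) ≥ 32(j+1)^5, since 4 ≥ (1 + 1/j)^5 for all j ≥ 11.
Combining, 3·4^(j + 1) ≥ 32(j+1)^5.
By induction, the statement is established for all r ≥ 11.
Hence the smallest such N is 11.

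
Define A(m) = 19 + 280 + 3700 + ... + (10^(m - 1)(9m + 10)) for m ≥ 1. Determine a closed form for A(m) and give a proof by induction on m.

We claim A(m) = 10^m(m + 1) - 1 for all m ≥ 1.
Base step (m = 1): A(1) = 19, and the closed form gives 19. They agree.
Inductive step: assume the claim holds for m = i, so A(i) = 10^i(i + 1) - 1.
Then A(i+1) = A(i) + (10^i(9i + 19)) = (10^i(i + 1) - 1) + (10^i(9i + 19)).
Simplifying, A(i+1) = 10·10^i·i + 20·10^i - 1 = 10^(i+1)((i+1) + 1) - 1,
which is the closed form with m = i+1.
This completes the induction.

A(m) = 10^m(m + 1) - 1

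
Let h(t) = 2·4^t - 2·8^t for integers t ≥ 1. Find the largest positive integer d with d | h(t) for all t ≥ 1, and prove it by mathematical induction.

d = 8

Computing the first values: h(1) = -8 and h(2) = -96; gcd(-8, -96) = 8, so d ≤ 8.
We prove 8 | 2·4^t - 2·8^t for all t ≥ 1 by induction on t.
Base step (t = 1): h(1) = -8 = 8·(-1), so 8 | h(1).
Inductive step: suppose the statement holds for some r ≥ 1, i.e. 8 | h(r). Then
h(r+1) − 8·h(r) = (2·4^(r+1) - 2·8^(r+1)) − 8·(2·4^r - 2·8^r) = (2)·4^r·(4 − 8) = (-8)·4^r. Since 8 | h(r) by the inductive hypothesis, 8 | 8·h(r); and 8 | -8 since -8 = 8·-1. Therefore 8 | h(r+1).
By induction, the statement is established for all t ≥ 1.
Therefore the largest such d is 8.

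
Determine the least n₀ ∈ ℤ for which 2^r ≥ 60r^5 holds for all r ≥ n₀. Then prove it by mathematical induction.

At r = 30: 1073741824 < 1458000000, so the inequality fails and n₀ ≥ 31. We prove 2^r ≥ 60r^5 for all r ≥ 31.
For the base case r = 31: 2^r = 2147483648 and 60r^5 = 1717749060, so 2147483648 ≥ 1717749060.
For the inductive step, assume it holds for an arbitrary p ≥ 31, so 2^p ≥ 60p^5.
Then 2^(p + 1) = 2·(2^p) ≥ 2·(60p^5).
Also, for p ≥ 31 we have 2·(60p^5) ≥ 60(p+1)^5, since 2 ≥ (1 + 1/p)^5 for all p ≥ 31.
Combining, 2^(p + 1) ≥ 60(p+1)^5.
This completes the induction.
Hence the smallest such n₀ is 31.

n₀ = 31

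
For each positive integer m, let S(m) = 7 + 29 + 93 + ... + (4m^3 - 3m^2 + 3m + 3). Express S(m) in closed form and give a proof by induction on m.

S(m) = m(m^3 + m^2 + m + 4)

We claim S(m) = m(m^3 + m^2 + m + 4) for all m ≥ 1.
Base case (m = 1): S(1) = 7, and the closed form gives 7. They agree.
For the inductive step, assume it holds for an arbitrary r ≥ 1, so S(r) = r(r^3 + r^2 + r + 4).
Then S(r+1) = S(r) + (4r^3 + 9r^2 + 9r + 7) = (r(r^3 + r^2 + r + 4)) + (4r^3 + 9r^2 + 9r + 7).
Simplifying, S(r+1) = (r + 1)(r^3 + 4r^2 + 6r + 7) = (r+1)((r+1)^3 + (r+1)^2 + (r+1) + 4),
which is the closed form with m = r+1.
By the principle of mathematical induction, the result holds for all m ≥ 1.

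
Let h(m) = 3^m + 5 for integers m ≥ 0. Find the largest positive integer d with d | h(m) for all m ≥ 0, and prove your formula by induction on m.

Computing the first values: h(0) = 6 and h(1) = 8; gcd(6, 8) = 2, so d ≤ 2.
We prove 2 | 3^m + 5 for all m ≥ 0 by induction on m.
Base case (m = 0): h(0) = 6 = 2·(3), so 2 | h(0).
Suppose the result is true for m = j, i.e. 2 | h(j). Then
h(j+1) = 3^(j+1) + 5 = 3·(3^j + 5) - 10 = 3·h(j) - 10. The first term is divisible by 2 by the inductive hypothesis, and -10 is divisible by 2. Hence 2 | h(j+1).
By the principle of mathematical induction, the result holds for all m ≥ 0.
Therefore the largest such d is 2.

d = 2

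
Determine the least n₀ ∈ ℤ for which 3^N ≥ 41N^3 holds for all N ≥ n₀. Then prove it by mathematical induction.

At N = 9: 19683 < 29889, so the inequality fails and n₀ ≥ 10. We prove 3^N ≥ 41N^3 for all N ≥ 10.
When N = 10: 3^N = 59049 and 41N^3 = 41000, so 59049 ≥ 41000.
Inductive step: assume the claim holds for N = k, so 3^k ≥ 41k^3.
Then 3^(k + 1) = 3·(3^k) ≥ 3·(41k^3).
Also, for k ≥ 10 we have 3·(41k^3) ≥ 41(k+1)^3, since 3 ≥ (1 + 1/k)^3 for all k ≥ 10.
Combining, 3^(k + 1) ≥ 41(k+1)^3.
Hence, by induction on N, the claim holds for every N ≥ 10.
Hence the smallest such n₀ is 10.

n₀ = 10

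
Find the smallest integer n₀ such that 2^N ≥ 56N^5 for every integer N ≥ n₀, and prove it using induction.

At N = 30: 1073741824 < 1360800000, so the inequality fails and n₀ ≥ 31. We prove 2^N ≥ 56N^5 for all N ≥ 31.
Base case (N = 31): 2^N = 2147483648 and 56N^5 = 1603232456, so 2147483648 ≥ 1603232456.
For the inductive step, assume it holds for an arbitrary r ≥ 31, so 2^r ≥ 56r^5.
Then 2^(r + 1) = 2·(2^r) ≥ 2·(56r^5).
Also, for r ≥ 31 we have 2·(56r^5) ≥ 56(r+1)^5, since 2 ≥ (1 + 1/r)^5 for all r ≥ 31.
Combining, 2^(r + 1) ≥ 56(r+1)^5.
This completes the induction.
Hence the smallest such n₀ is 31.

n₀ = 31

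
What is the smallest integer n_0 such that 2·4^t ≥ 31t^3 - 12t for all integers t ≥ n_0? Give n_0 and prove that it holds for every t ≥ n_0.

n_0 = 6

At t = 5: 2048 < 3815, so the inequality fails and n_0 ≥ 6. We prove 2·4^t ≥ 31t^3 - 12t for all t ≥ 6.
Base step (t = 6): 2·4^t = 8192 and 31t^3 - 12t = 6624, so 8192 ≥ 6624.
Inductive step: suppose the statement holds for some i ≥ 6, so 2·4^i ≥ 31i^3 - 12i.
Then 2·4^(i + 1) = 4·(2·4^i) ≥ 4·(31i^3 - 12i).
Also, for i ≥ 6 we have 4·(31i^3 - 12i) ≥ 31(i+1)^3 - 12(i+1), since 4·(31i^3 - 12i) − (31(i+1)^3 - 12(i+1)) = 93i^3 - 93i^2 - 129i - 19, which is nonnegative for all i ≥ 6.
Combining, 2·4^(i + 1) ≥ 31(i+1)^3 - 12(i+1).
By the principle of mathematical induction, the result holds for all t ≥ 6.
Hence the smallest such n_0 is 6.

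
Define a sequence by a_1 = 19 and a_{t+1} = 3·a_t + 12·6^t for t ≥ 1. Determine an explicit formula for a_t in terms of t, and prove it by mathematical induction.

a_t = -5·3^(t - 1) + 4·6^t

Computing the first terms: a_1 = 19, a_2 = 129, a_3 = 819. This suggests a_t = -5·3^(t - 1) + 4·6^t.
When t = 1: the formula gives 19 = 19 = a_1.
Suppose the result is true for t = j, so a_j = -5·3^(j - 1) + 4·6^j.
Then a_{j+1} = 3·a_j + 12·6^j = 3·(-5·3^(j - 1) + 4·6^j) + 12·6^j = -5·3^j + 4·6^(j + 1) = -5·3^((j+1) - 1) + 4·6^(j+1),
which is the claimed formula at t = j+1.
By the principle of mathematical induction, the result holds for all t ≥ 1.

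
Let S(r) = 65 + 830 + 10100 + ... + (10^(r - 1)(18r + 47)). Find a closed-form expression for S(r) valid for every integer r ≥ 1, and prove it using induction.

We claim S(r) = 10^r(2r + 5) - 5 for all r ≥ 1.
Base case (r = 1): S(1) = 65, and the closed form gives 65. They agree.
Inductive step: suppose the statement holds for some i ≥ 1, so S(i) = 10^i(2i + 5) - 5.
Then S(i+1) = S(i) + (10^i(18i + 65)) = (10^i(2i + 5) - 5) + (10^i(18i + 65)).
Simplifying, S(i+1) = 20·10^i·i + 70·10^i - 5 = 10^(i+1)(2(i+1) + 5) - 5,
which is the closed form with r = i+1.
This completes the induction.

S(r) = 10^r(2r + 5) - 5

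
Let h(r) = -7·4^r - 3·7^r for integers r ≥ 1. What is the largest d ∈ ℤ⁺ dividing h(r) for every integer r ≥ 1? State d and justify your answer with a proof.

d = 7

Computing the first values: h(1) = -49 and h(2) = -259; gcd(-49, -259) = 7, so d ≤ 7.
We prove 7 | -7·4^r - 3·7^r for all r ≥ 1 by induction on r.
For the base case r = 1: h(1) = -49 = 7·(-7), so 7 | h(1).
Suppose the result is true for r = p, i.e. 7 | h(p). Then
h(p+1) − 7·h(p) = (-7·4^(p+1) - 3·7^(p+1)) − 7·(-7·4^p - 3·7^p) = (-7)·4^p·(4 − 7) = (21)·4^p. Since 7 | h(p) by the inductive hypothesis, 7 | 7·h(p); and 7 | 21 since 21 = 7·3. Therefore 7 | h(p+1).
This completes the induction.
Therefore the largest such d is 7.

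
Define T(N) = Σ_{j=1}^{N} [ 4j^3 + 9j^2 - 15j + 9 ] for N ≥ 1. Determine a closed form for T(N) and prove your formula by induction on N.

We claim T(N) = N(N^3 + 5N^2 - 2N + 3) for all N ≥ 1.
Base step (N = 1): T(1) = 7, and the closed form gives 7. They agree.
Inductive step: suppose the statement holds for some j ≥ 1, so T(j) = j(j^3 + 5j^2 - 2j + 3).
Then T(j+1) = T(j) + (4j^3 + 21j^2 + 15j + 7) = (j(j^3 + 5j^2 - 2j + 3)) + (4j^3 + 21j^2 + 15j + 7).
Simplifying, T(j+1) = (j + 1)(j^3 + 8j^2 + 11j + 7) = (j+1)((j+1)^3 + 5(j+1)^2 - 2(j+1) + 3),
which is the closed form with N = j+1.
Hence, by induction on N, the claim holds for every N ≥ 1.

T(N) = N(N^3 + 5N^2 - 2N + 3)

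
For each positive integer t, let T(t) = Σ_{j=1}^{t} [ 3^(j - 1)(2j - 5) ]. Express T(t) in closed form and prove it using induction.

We claim T(t) = 3^t(t - 3) + 3 for all t ≥ 1.
Base step (t = 1): T(1) = -3, and the closed form gives -3. They agree.
For the inductive step, assume it holds for an arbitrary j ≥ 1, so T(j) = 3^j(j - 3) + 3.
Then T(j+1) = T(j) + (3^j(2j - 3)) = (3^j(j - 3) + 3) + (3^j(2j - 3)).
Simplifying, T(j+1) = 3·3^j·j - 6·3^j + 3 = 3^(j+1)((j+1) - 3) + 3,
which is the closed form with t = j+1.
By induction, the statement is established for all t ≥ 1.

T(t) = 3^t(t - 3) + 3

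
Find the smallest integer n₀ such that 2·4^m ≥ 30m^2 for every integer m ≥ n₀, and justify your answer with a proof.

At m = 3: 128 < 270, so the inequality fails and n₀ ≥ 4. We prove 2·4^m ≥ 30m^2 for all m ≥ 4.
For the base case m = 4: 2·4^m = 512 and 30m^2 = 480, so 512 ≥ 480.
For the inductive step, assume it holds for an arbitrary k ≥ 4, so 2·4^k ≥ 30k^2.
Then 2·4^(k + 1) = 4·(2·4^k) ≥ 4·(30k^2).
Also, for k ≥ 4 we have 4·(30k^2) ≥ 30(k+1)^2, since 4 ≥ (1 + 1/k)^2 for all k ≥ 4.
Combining, 2·4^(k + 1) ≥ 30(k+1)^2.
Hence, by induction on m, the claim holds for every m ≥ 4.
Hence the smallest such n₀ is 4.

n₀ = 4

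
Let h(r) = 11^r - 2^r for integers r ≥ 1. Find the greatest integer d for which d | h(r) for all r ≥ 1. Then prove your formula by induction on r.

Computing the first values: h(1) = 9 and h(2) = 117; gcd(9, 117) = 9, so d ≤ 9.
We prove 9 | 11^r - 2^r for all r ≥ 1 by induction on r.
Base step (r = 1): h(1) = 9 = 9·(1), so 9 | h(1).
Inductive step: suppose the statement holds for some k ≥ 1, i.e. 9 | h(k). Then
11^{k+1} − 2^{k+1} = 11·11^k − 2·2^k = 11·(11^k − 2^k) + (9)·2^k. The first term is divisible by 9 by the inductive hypothesis, and the second term (9)·2^k is divisible by 9 since 9 | 9. Hence 9 | h(k+1).
This completes the induction.
Therefore the largest such d is 9.

d = 9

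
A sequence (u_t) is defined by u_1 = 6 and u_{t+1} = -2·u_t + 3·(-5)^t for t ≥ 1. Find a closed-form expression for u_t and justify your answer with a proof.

Computing the first terms: u_1 = 6, u_2 = -27, u_3 = 129. This suggests u_t = (-2)^(t - 1) - (-5)^t.
Base step (t = 1): the formula gives 6 = 6 = u_1.
Inductive step: assume the claim holds for t = m, so u_m = (-2)^(m - 1) - (-5)^m.
Then u_{m+1} = -2·u_m + 3·(-5)^m = -2·((-2)^(m - 1) - (-5)^m) + 3·(-5)^m = (-2)^m - (-5)^(m + 1) = (-2)^((m+1) - 1) - (-5)^(m+1),
which is the claimed formula at t = m+1.
This completes the induction.

u_t = (-2)^(t - 1) - (-5)^t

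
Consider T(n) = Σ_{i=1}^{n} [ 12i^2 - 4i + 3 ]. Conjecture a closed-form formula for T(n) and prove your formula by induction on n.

We claim T(n) = n(4n^2 + 4n + 3) for all n ≥ 1.
When n = 1: T(1) = 11, and the closed form gives 11. They agree.
Inductive step: assume the claim holds for n = i, so T(i) = i(4i^2 + 4i + 3).
Then T(i+1) = T(i) + (12i^2 + 20i + 11) = (i(4i^2 + 4i + 3)) + (12i^2 + 20i + 11).
Simplifying, T(i+1) = (i + 1)(4i^2 + 12i + 11) = (i+1)(4(i+1)^2 + 4(i+1) + 3),
which is the closed form with n = i+1.
By induction, the statement is established for all n ≥ 1.

T(n) = n(4n^2 + 4n + 3)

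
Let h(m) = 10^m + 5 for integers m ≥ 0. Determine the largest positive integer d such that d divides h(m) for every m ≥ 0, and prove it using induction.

Computing the first values: h(0) = 6 and h(1) = 15; gcd(6, 15) = 3, so d ≤ 3.
We prove 3 | 10^m + 5 for all m ≥ 0 by induction on m.
When m = 0: h(0) = 6 = 3·(2), so 3 | h(0).
Suppose the result is true for m = k, i.e. 3 | h(k). Then
h(k+1) = 10^(k+1) + 5 = 10·(10^k + 5) - 45 = 10·h(k) - 45. The first term is divisible by 3 by the inductive hypothesis, and -45 is divisible by 3. Hence 3 | h(k+1).
This completes the induction.
Therefore the largest such d is 3.

d = 3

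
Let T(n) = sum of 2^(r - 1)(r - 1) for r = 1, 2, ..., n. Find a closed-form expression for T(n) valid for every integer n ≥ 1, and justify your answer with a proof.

We claim T(n) = 2^n(n - 2) + 2 for all n ≥ 1.
When n = 1: T(1) = 0, and the closed form gives 0. They agree.
For the inductive step, assume it holds for an arbitrary r ≥ 1, so T(r) = 2^r(r - 2) + 2.
Then T(r+1) = T(r) + (2^r·r) = (2^r(r - 2) + 2) + (2^r·r).
Simplifying, T(r+1) = 2·2^r·r - 2·2^r + 2 = 2^(r+1)((r+1) - 2) + 2,
which is the closed form with n = r+1.
This completes the induction.

T(n) = 2^n(n - 2) + 2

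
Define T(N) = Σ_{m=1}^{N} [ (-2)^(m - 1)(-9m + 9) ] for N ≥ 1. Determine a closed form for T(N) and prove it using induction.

T(N) = (-2)^N(3N - 2) + 2

We claim T(N) = (-2)^N(3N - 2) + 2 for all N ≥ 1.
Base case (N = 1): T(1) = 0, and the closed form gives 0. They agree.
For the inductive step, assume it holds for an arbitrary m ≥ 1, so T(m) = (-2)^m(3m - 2) + 2.
Then T(m+1) = T(m) + (-9(-2)^m·m) = ((-2)^m(3m - 2) + 2) + (-9(-2)^m·m).
Simplifying, T(m+1) = -6(-2)^m·m - 2(-2)^m + 2 = (-2)^(m+1)(3(m+1) - 2) + 2,
which is the closed form with N = m+1.
By induction, the statement is established for all N ≥ 1.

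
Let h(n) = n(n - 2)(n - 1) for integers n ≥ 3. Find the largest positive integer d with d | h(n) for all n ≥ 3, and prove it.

Computing the first values: h(3) = 6 and h(4) = 24; gcd(6, 24) = 6, so d ≤ 6.
We prove 6 | n(n - 2)(n - 1) for all n ≥ 3 by induction on n.
For the base case n = 3: h(3) = 6 = 6·(1), so 6 | h(3).
Inductive step: suppose the statement holds for some r ≥ 3, i.e. 6 | h(r). Then
h(r+1) − h(r) = (r-1)·r·(r+1) − (r-2)·(r-1)·r = (r-1)·r·[(r+1) − (r-2)] = 3·(r-1)·r. The product of 2 consecutive integers is divisible by (2)! = 2, so h(r+1) − h(r) is divisible by 3·2 = 6. By the inductive hypothesis 6 | h(r), hence 6 | h(r+1).
By induction, the statement is established for all n ≥ 3.
Therefore the largest such d is 6.

d = 6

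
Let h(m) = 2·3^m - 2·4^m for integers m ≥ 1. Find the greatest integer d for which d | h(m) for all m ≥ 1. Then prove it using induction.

Computing the first values: h(1) = -2 and h(2) = -14; gcd(-2, -14) = 2, so d ≤ 2.
We prove 2 | 2·3^m - 2·4^m for all m ≥ 1 by induction on m.
For the base case m = 1: h(1) = -2 = 2·(-1), so 2 | h(1).
For the inductive step, assume it holds for an arbitrary k ≥ 1, i.e. 2 | h(k). Then
h(k+1) − 4·h(k) = (2·3^(k+1) - 2·4^(k+1)) − 4·(2·3^k - 2·4^k) = (2)·3^k·(3 − 4) = (-2)·3^k. Since 2 | h(k) by the inductive hypothesis, 2 | 4·h(k); and 2 | -2 since -2 = 2·-1. Therefore 2 | h(k+1).
This completes the induction.
Therefore the largest such d is 2.

d = 2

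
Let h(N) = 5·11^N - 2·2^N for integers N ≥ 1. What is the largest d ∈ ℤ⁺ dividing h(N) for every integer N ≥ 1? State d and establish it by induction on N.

d = 3

Computing the first values: h(1) = 51 and h(2) = 597; gcd(51, 597) = 3, so d ≤ 3.
We prove 3 | 5·11^N - 2·2^N for all N ≥ 1 by induction on N.
Base step (N = 1): h(1) = 51 = 3·(17), so 3 | h(1).
Inductive step: assume the claim holds for N = k, i.e. 3 | h(k). Then
h(k+1) − 11·h(k) = (5·11^(k+1) - 2·2^(k+1)) − 11·(5·11^k - 2·2^k) = (-2)·2^k·(2 − 11) = (18)·2^k. Since 3 | h(k) by the inductive hypothesis, 3 | 11·h(k); and 3 | 18 since 18 = 3·6. Therefore 3 | h(k+1).
Hence, by induction on N, the claim holds for every N ≥ 1.
Therefore the largest such d is 3.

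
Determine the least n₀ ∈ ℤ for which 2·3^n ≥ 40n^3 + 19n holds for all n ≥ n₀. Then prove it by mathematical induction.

n₀ = 9

At n = 8: 13122 < 20632, so the inequality fails and n₀ ≥ 9. We prove 2·3^n ≥ 40n^3 + 19n for all n ≥ 9.
Base case (n = 9): 2·3^n = 39366 and 40n^3 + 19n = 29331, so 39366 ≥ 29331.
Suppose the result is true for n = i, so 2·3^i ≥ 40i^3 + 19i.
Then 2·3^(i + 1) = 3·(2·3^i) ≥ 3·(40i^3 + 19i).
Also, for i ≥ 9 we have 3·(40i^3 + 19i) ≥ 40(i+1)^3 + 19(i+1), since 3·(40i^3 + 19i) − (40(i+1)^3 + 19(i+1)) = 80i^3 - 120i^2 - 82i - 59, which is nonnegative for all i ≥ 9.
Combining, 2·3^(i + 1) ≥ 40(i+1)^3 + 19(i+1).
By the principle of mathematical induction, the result holds for all n ≥ 9.
Hence the smallest such n₀ is 9.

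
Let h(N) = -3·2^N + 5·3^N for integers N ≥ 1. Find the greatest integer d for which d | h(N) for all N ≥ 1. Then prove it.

d = 3

Computing the first values: h(1) = 9 and h(2) = 33; gcd(9, 33) = 3, so d ≤ 3.
We prove 3 | -3·2^N + 5·3^N for all N ≥ 1 by induction on N.
Base case (N = 1): h(1) = 9 = 3·(3), so 3 | h(1).
Inductive step: assume the claim holds for N = k, i.e. 3 | h(k). Then
h(k+1) − 3·h(k) = (-3·2^(k+1) + 5·3^(k+1)) − 3·(-3·2^k + 5·3^k) = (-3)·2^k·(2 − 3) = (3)·2^k. Since 3 | h(k) by the inductive hypothesis, 3 | 3·h(k); and 3 | 3 since 3 = 3·1. Therefore 3 | h(k+1).
Hence, by induction on N, the claim holds for every N ≥ 1.
Therefore the largest such d is 3.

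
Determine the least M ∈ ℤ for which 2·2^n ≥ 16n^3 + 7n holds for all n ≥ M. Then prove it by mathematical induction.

M = 15

At n = 14: 32768 < 44002, so the inequality fails and M ≥ 15. We prove 2·2^n ≥ 16n^3 + 7n for all n ≥ 15.
When n = 15: 2·2^n = 65536 and 16n^3 + 7n = 54105, so 65536 ≥ 54105.
For the inductive step, assume it holds for an arbitrary r ≥ 15, so 2·2^r ≥ 16r^3 + 7r.
Then 2·2^(r + 1) = 2·(2·2^r) ≥ 2·(16r^3 + 7r).
Also, for r ≥ 15 we have 2·(16r^3 + 7r) ≥ 16(r+1)^3 + 7(r+1), since 2·(16r^3 + 7r) − (16(r+1)^3 + 7(r+1)) = 16r^3 - 48r^2 - 41r - 23, which is nonnegative for all r ≥ 15.
Combining, 2·2^(r + 1) ≥ 16(r+1)^3 + 7(r+1).
Hence, by induction on n, the claim holds for every n ≥ 15.
Hence the smallest such M is 15.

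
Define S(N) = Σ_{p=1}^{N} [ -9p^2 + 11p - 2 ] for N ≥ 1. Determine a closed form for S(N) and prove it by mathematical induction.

S(N) = -N(N - 1)(3N + 2)

We claim S(N) = -N(N - 1)(3N + 2) for all N ≥ 1.
Base step (N = 1): S(1) = 0, and the closed form gives 0. They agree.
Suppose the result is true for N = p, so S(p) = p(-3p^2 + p + 2).
Then S(p+1) = S(p) + (p(-9p - 7)) = (p(-3p^2 + p + 2)) + (p(-9p - 7)).
Simplifying, S(p+1) = -p(p + 1)(3p + 5) = -(p+1)((p+1) - 1)(3(p+1) + 2),
which is the closed form with N = p+1.
Hence, by induction on N, the claim holds for every N ≥ 1.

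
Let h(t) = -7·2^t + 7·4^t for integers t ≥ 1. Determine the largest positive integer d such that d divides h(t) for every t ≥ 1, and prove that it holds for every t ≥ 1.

Computing the first values: h(1) = 14 and h(2) = 84; gcd(14, 84) = 14, so d ≤ 14.
We prove 14 | -7·2^t + 7·4^t for all t ≥ 1 by induction on t.
When t = 1: h(1) = 14 = 14·(1), so 14 | h(1).
Inductive step: assume the claim holds for t = p, i.e. 14 | h(p). Then
h(p+1) − 4·h(p) = (-7·2^(p+1) + 7·4^(p+1)) − 4·(-7·2^p + 7·4^p) = (-7)·2^p·(2 − 4) = (14)·2^p. Since 14 | h(p) by the inductive hypothesis, 14 | 4·h(p); and 14 | 14 since 14 = 14·1. Therefore 14 | h(p+1).
By induction, the statement is established for all t ≥ 1.
Therefore the largest such d is 14.

d = 14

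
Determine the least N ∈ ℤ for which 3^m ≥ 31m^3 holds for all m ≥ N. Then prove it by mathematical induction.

N = 10

At m = 9: 19683 < 22599, so the inequality fails and N ≥ 10. We prove 3^m ≥ 31m^3 for all m ≥ 10.
When m = 10: 3^m = 59049 and 31m^3 = 31000, so 59049 ≥ 31000.
Inductive step: suppose the statement holds for some p ≥ 10, so 3^p ≥ 31p^3.
Then 3^(p + 1) = 3·(3^p) ≥ 3·(31p^3).
Also, for p ≥ 10 we have 3·(31p^3) ≥ 31(p+1)^3, since 3 ≥ (1 + 1/p)^3 for all p ≥ 10.
Combining, 3^(p + 1) ≥ 31(p+1)^3.
By the principle of mathematical induction, the result holds for all m ≥ 10.
Hence the smallest such N is 10.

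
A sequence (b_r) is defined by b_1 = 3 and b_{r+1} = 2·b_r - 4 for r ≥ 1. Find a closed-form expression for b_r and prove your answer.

Computing the first terms: b_1 = 3, b_2 = 2, b_3 = 0. This suggests b_r = -2^(r - 1) + 4.
Base step (r = 1): the formula gives 3 = 3 = b_1.
Suppose the result is true for r = i, so b_i = -2^(i - 1) + 4.
Then b_{i+1} = 2·b_i - 4 = 2·(-2^(i - 1) + 4) - 4 = -2^i + 4 = -2^((i+1) - 1) + 4,
which is the claimed formula at r = i+1.
By the principle of mathematical induction, the result holds for all r ≥ 1.

b_r = -2^(r - 1) + 4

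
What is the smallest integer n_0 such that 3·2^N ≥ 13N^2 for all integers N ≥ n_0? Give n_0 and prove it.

At N = 8: 768 < 832, so the inequality fails and n_0 ≥ 9. We prove 3·2^N ≥ 13N^2 for all N ≥ 9.
Base step (N = 9): 3·2^N = 1536 and 13N^2 = 1053, so 1536 ≥ 1053.
For the inductive step, assume it holds for an arbitrary r ≥ 9, so 3·2^r ≥ 13r^2.
Then 3·2^(r + 1) = 2·(3·2^r) ≥ 2·(13r^2).
Also, for r ≥ 9 we have 2·(13r^2) ≥ 13(r+1)^2, since 2 ≥ (1 + 1/r)^2 for all r ≥ 9.
Combining, 3·2^(r + 1) ≥ 13(r+1)^2.
This completes the induction.
Hence the smallest such n_0 is 9.

n_0 = 9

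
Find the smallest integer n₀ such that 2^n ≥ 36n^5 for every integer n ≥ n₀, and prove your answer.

At n = 29: 536870912 < 738401364, so the inequality fails and n₀ ≥ 30. We prove 2^n ≥ 36n^5 for all n ≥ 30.
For the base case n = 30: 2^n = 1073741824 and 36n^5 = 874800000, so 1073741824 ≥ 874800000.
Inductive step: assume the claim holds for n = k, so 2^k ≥ 36k^5.
Then 2^(k + 1) = 2·(2^k) ≥ 2·(36k^5).
Also, for k ≥ 30 we have 2·(36k^5) ≥ 36(k+1)^5, since 2 ≥ (1 + 1/k)^5 for all k ≥ 30.
Combining, 2^(k + 1) ≥ 36(k+1)^5.
This completes the induction.
Hence the smallest such n₀ is 30.

n₀ = 30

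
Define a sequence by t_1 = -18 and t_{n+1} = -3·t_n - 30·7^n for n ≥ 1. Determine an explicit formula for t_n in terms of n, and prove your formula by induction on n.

Computing the first terms: t_1 = -18, t_2 = -156, t_3 = -1002. This suggests t_n = -(-3)^n - 3·7^n.
Base case (n = 1): the formula gives -18 = -18 = t_1.
Inductive step: suppose the statement holds for some r ≥ 1, so t_r = -(-3)^r - 3·7^r.
Then t_{r+1} = -3·t_r - 30·7^r = -3·(-(-3)^r - 3·7^r) - 30·7^r = -(-3)^(r + 1) - 3·7^(r + 1),
which is the claimed formula at n = r+1.
By induction, the statement is established for all n ≥ 1.

t_n = -(-3)^n - 3·7^n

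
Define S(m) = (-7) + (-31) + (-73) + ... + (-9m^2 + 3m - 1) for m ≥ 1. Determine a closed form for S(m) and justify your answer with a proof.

S(m) = -m(3m^2 + 3m + 1)

We claim S(m) = -m(3m^2 + 3m + 1) for all m ≥ 1.
For the base case m = 1: S(1) = -7, and the closed form gives -7. They agree.
For the inductive step, assume it holds for an arbitrary i ≥ 1, so S(i) = i(-3i^2 - 3i - 1).
Then S(i+1) = S(i) + (3i - 9(i + 1)^2 + 2) = (i(-3i^2 - 3i - 1)) + (3i - 9(i + 1)^2 + 2).
Simplifying, S(i+1) = -(i + 1)(3i^2 + 9i + 7) = -(i+1)(3(i+1)^2 + 3(i+1) + 1),
which is the closed form with m = i+1.
This completes the induction.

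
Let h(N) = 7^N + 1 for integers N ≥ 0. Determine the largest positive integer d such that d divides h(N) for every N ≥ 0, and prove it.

d = 2

Computing the first values: h(0) = 2 and h(1) = 8; gcd(2, 8) = 2, so d ≤ 2.
We prove 2 | 7^N + 1 for all N ≥ 0 by induction on N.
Base step (N = 0): h(0) = 2 = 2·(1), so 2 | h(0).
Suppose the result is true for N = k, i.e. 2 | h(k). Then
h(k+1) = 7^(k+1) + 1 = 7·(7^k + 1) - 6 = 7·h(k) - 6. The first term is divisible by 2 by the inductive hypothesis, and -6 is divisible by 2. Hence 2 | h(k+1).
This completes the induction.
Therefore the largest such d is 2.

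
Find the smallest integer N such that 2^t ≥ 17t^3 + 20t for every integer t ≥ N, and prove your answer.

At t = 16: 65536 < 69952, so the inequality fails and N ≥ 17. We prove 2^t ≥ 17t^3 + 20t for all t ≥ 17.
Base case (t = 17): 2^t = 131072 and 17t^3 + 20t = 83861, so 131072 ≥ 83861.
Suppose the result is true for t = k, so 2^k ≥ 17k^3 + 20k.
Then 2^(k + 1) = 2·(2^k) ≥ 2·(17k^3 + 20k).
Also, for k ≥ 17 we have 2·(17k^3 + 20k) ≥ 17(k+1)^3 + 20(k+1), since 2·(17k^3 + 20k) − (17(k+1)^3 + 20(k+1)) = 17k^3 - 51k^2 - 31k - 37, which is nonnegative for all k ≥ 17.
Combining, 2^(k + 1) ≥ 17(k+1)^3 + 20(k+1).
This completes the induction.
Hence the smallest such N is 17.

N = 17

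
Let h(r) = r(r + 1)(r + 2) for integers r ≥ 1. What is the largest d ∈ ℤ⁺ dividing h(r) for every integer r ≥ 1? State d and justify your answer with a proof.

Computing the first values: h(1) = 6 and h(2) = 24; gcd(6, 24) = 6, so d ≤ 6.
We prove 6 | r(r + 1)(r + 2) for all r ≥ 1 by induction on r.
Base case (r = 1): h(1) = 6 = 6·(1), so 6 | h(1).
Inductive step: assume the claim holds for r = j, i.e. 6 | h(j). Then
h(j+1) − h(j) = (j+1)·(j+2)·(j+3) − j·(j+1)·(j+2) = (j+1)·(j+2)·[(j+3) − j] = 3·(j+1)·(j+2). The product of 2 consecutive integers is divisible by (2)! = 2, so h(j+1) − h(j) is divisible by 3·2 = 6. By the inductive hypothesis 6 | h(j), hence 6 | h(j+1).
By the principle of mathematical induction, the result holds for all r ≥ 1.
Therefore the largest such d is 6.

d = 6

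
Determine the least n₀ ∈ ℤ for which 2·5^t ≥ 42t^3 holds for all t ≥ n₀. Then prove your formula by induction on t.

At t = 4: 1250 < 2688, so the inequality fails and n₀ ≥ 5. We prove 2·5^t ≥ 42t^3 for all t ≥ 5.
Base case (t = 5): 2·5^t = 6250 and 42t^3 = 5250, so 6250 ≥ 5250.
Inductive step: suppose the statement holds for some k ≥ 5, so 2·5^k ≥ 42k^3.
Then 2·5^(k + 1) = 5·(2·5^k) ≥ 5·(42k^3).
Also, for k ≥ 5 we have 5·(42k^3) ≥ 42(k+1)^3, since 5 ≥ (1 + 1/k)^3 for all k ≥ 5.
Combining, 2·5^(k + 1) ≥ 42(k+1)^3.
By the principle of mathematical induction, the result holds for all t ≥ 5.
Hence the smallest such n₀ is 5.

n₀ = 5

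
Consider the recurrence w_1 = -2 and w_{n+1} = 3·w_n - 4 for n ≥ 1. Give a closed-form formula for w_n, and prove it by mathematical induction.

Computing the first terms: w_1 = -2, w_2 = -10, w_3 = -34. This suggests w_n = -4·3^(n - 1) + 2.
Base case (n = 1): the formula gives -2 = -2 = w_1.
Inductive step: assume the claim holds for n = r, so w_r = -4·3^(r - 1) + 2.
Then w_{r+1} = 3·w_r - 4 = 3·(-4·3^(r - 1) + 2) - 4 = -4·3^r + 2 = -4·3^((r+1) - 1) + 2,
which is the claimed formula at n = r+1.
By the principle of mathematical induction, the result holds for all n ≥ 1.

w_n = -4·3^(n - 1) + 2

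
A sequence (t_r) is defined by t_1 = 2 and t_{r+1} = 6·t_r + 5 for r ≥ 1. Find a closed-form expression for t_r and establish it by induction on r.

t_r = 3·6^(r - 1) - 1

Computing the first terms: t_1 = 2, t_2 = 17, t_3 = 107. This suggests t_r = 3·6^(r - 1) - 1.
When r = 1: the formula gives 2 = 2 = t_1.
For the inductive step, assume it holds for an arbitrary k ≥ 1, so t_k = 3·6^(k - 1) - 1.
Then t_{k+1} = 6·t_k + 5 = 6·(3·6^(k - 1) - 1) + 5 = 3·6^k - 1 = 3·6^((k+1) - 1) - 1,
which is the claimed formula at r = k+1.
Hence, by induction on r, the claim holds for every r ≥ 1.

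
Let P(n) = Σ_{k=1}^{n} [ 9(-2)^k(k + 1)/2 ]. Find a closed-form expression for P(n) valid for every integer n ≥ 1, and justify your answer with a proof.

P(n) = (-2)^n(3n + 4) - 4

We claim P(n) = (-2)^n(3n + 4) - 4 for all n ≥ 1.
Base step (n = 1): P(1) = -18, and the closed form gives -18. They agree.
For the inductive step, assume it holds for an arbitrary k ≥ 1, so P(k) = (-2)^k(3k + 4) - 4.
Then P(k+1) = P(k) + (9(-2)^k(-k - 2)) = ((-2)^k(3k + 4) - 4) + (9(-2)^k(-k - 2)).
Simplifying, P(k+1) = -6(-2)^k·k - 14(-2)^k - 4 = (-2)^(k+1)(3(k+1) + 4) - 4,
which is the closed form with n = k+1.
By the principle of mathematical induction, the result holds for all n ≥ 1.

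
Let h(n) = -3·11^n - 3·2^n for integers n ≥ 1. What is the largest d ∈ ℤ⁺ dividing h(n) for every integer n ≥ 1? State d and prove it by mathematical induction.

Computing the first values: h(1) = -39 and h(2) = -375; gcd(-39, -375) = 3, so d ≤ 3.
We prove 3 | -3·11^n - 3·2^n for all n ≥ 1 by induction on n.
Base case (n = 1): h(1) = -39 = 3·(-13), so 3 | h(1).
For the inductive step, assume it holds for an arbitrary m ≥ 1, i.e. 3 | h(m). Then
h(m+1) − 11·h(m) = (-3·11^(m+1) - 3·2^(m+1)) − 11·(-3·11^m - 3·2^m) = (-3)·2^m·(2 − 11) = (27)·2^m. Since 3 | h(m) by the inductive hypothesis, 3 | 11·h(m); and 3 | 27 since 27 = 3·9. Therefore 3 | h(m+1).
Hence, by induction on n, the claim holds for every n ≥ 1.
Therefore the largest such d is 3.

d = 3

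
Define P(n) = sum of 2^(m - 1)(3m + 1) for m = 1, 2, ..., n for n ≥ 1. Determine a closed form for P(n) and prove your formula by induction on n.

P(n) = 2^n(3n - 2) + 2

We claim P(n) = 2^n(3n - 2) + 2 for all n ≥ 1.
For the base case n = 1: P(1) = 4, and the closed form gives 4. They agree.
For the inductive step, assume it holds for an arbitrary m ≥ 1, so P(m) = 2^m(3m - 2) + 2.
Then P(m+1) = P(m) + (2^m(3m + 4)) = (2^m(3m - 2) + 2) + (2^m(3m + 4)).
Simplifying, P(m+1) = 6·2^m·m + 2·2^m + 2 = 2^(m+1)(3(m+1) - 2) + 2,
which is the closed form with n = m+1.
This completes the induction.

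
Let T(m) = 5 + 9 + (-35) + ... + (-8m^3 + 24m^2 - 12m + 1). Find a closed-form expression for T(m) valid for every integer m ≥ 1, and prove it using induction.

We claim T(m) = -m(2m^3 - 4m^2 - 4m + 1) for all m ≥ 1.
Base step (m = 1): T(1) = 5, and the closed form gives 5. They agree.
Inductive step: assume the claim holds for m = j, so T(j) = j(-2j^3 + 4j^2 + 4j - 1).
Then T(j+1) = T(j) + (-8j^3 + 12j + 5) = (j(-2j^3 + 4j^2 + 4j - 1)) + (-8j^3 + 12j + 5).
Simplifying, T(j+1) = -(j + 1)(2j^3 + 2j^2 - 6j - 5) = -(j+1)(2(j+1)^3 - 4(j+1)^2 - 4(j+1) + 1),
which is the closed form with m = j+1.
By the principle of mathematical induction, the result holds for all m ≥ 1.

T(m) = -m(2m^3 - 4m^2 - 4m + 1)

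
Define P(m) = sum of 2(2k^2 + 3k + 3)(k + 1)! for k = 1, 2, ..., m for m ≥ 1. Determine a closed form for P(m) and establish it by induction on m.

We claim P(m) = (4m + 2)(m + 2)! - 4 for all m ≥ 1.
Base case (m = 1): P(1) = 32, and the closed form gives 32. They agree.
Suppose the result is true for m = k, so P(k) = (4k + 2)(k + 2)! - 4.
Then P(k+1) = P(k) + (2(2k^2 + 7k + 8)(k + 2)!) = ((4k + 2)(k + 2)! - 4) + (2(2k^2 + 7k + 8)(k + 2)!).
Simplifying, P(k+1) = (4(k+1) + 2)((k+1) + 2)! - 4,
which is the closed form with m = k+1.
By induction, the statement is established for all m ≥ 1.

P(m) = (4m + 2)(m + 2)! - 4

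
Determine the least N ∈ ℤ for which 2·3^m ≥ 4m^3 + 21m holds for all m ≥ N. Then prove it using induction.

N = 6

At m = 5: 486 < 605, so the inequality fails and N ≥ 6. We prove 2·3^m ≥ 4m^3 + 21m for all m ≥ 6.
For the base case m = 6: 2·3^m = 1458 and 4m^3 + 21m = 990, so 1458 ≥ 990.
Suppose the result is true for m = p, so 2·3^p ≥ 4p^3 + 21p.
Then 2·3^(p + 1) = 3·(2·3^p) ≥ 3·(4p^3 + 21p).
Also, for p ≥ 6 we have 3·(4p^3 + 21p) ≥ 4(p+1)^3 + 21(p+1), since 3·(4p^3 + 21p) − (4(p+1)^3 + 21(p+1)) = 8p^3 - 12p^2 + 30p - 25, which is nonnegative for all p ≥ 6.
Combining, 2·3^(p + 1) ≥ 4(p+1)^3 + 21(p+1).
By induction, the statement is established for all m ≥ 6.
Hence the smallest such N is 6.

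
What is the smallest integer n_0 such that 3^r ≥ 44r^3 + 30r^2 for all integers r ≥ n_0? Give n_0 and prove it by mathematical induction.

At r = 9: 19683 < 34506, so the inequality fails and n_0 ≥ 10. We prove 3^r ≥ 44r^3 + 30r^2 for all r ≥ 10.
When r = 10: 3^r = 59049 and 44r^3 + 30r^2 = 47000, so 59049 ≥ 47000.
For the inductive step, assume it holds for an arbitrary m ≥ 10, so 3^m ≥ 44m^3 + 30m^2.
Then 3^(m + 1) = 3·(3^m) ≥ 3·(44m^3 + 30m^2).
Also, for m ≥ 10 we have 3·(44m^3 + 30m^2) ≥ 44(m+1)^3 + 30(m+1)^2, since 3·(44m^3 + 30m^2) − (44(m+1)^3 + 30(m+1)^2) = 88m^3 - 72m^2 - 192m - 74, which is nonnegative for all m ≥ 10.
Combining, 3^(m + 1) ≥ 44(m+1)^3 + 30(m+1)^2.
By the principle of mathematical induction, the result holds for all r ≥ 10.
Hence the smallest such n_0 is 10.

n_0 = 10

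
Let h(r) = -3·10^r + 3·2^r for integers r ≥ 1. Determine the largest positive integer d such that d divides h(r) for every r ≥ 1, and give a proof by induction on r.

Computing the first values: h(1) = -24 and h(2) = -288; gcd(-24, -288) = 24, so d ≤ 24.
We prove 24 | -3·10^r + 3·2^r for all r ≥ 1 by induction on r.
When r = 1: h(1) = -24 = 24·(-1), so 24 | h(1).
Suppose the result is true for r = p, i.e. 24 | h(p). Then
h(p+1) − 10·h(p) = (-3·10^(p+1) + 3·2^(p+1)) − 10·(-3·10^p + 3·2^p) = (3)·2^p·(2 − 10) = (-24)·2^p. Since 24 | h(p) by the inductive hypothesis, 24 | 10·h(p); and 24 | -24 since -24 = 24·-1. Therefore 24 | h(p+1).
By induction, the statement is established for all r ≥ 1.
Therefore the largest such d is 24.

d = 24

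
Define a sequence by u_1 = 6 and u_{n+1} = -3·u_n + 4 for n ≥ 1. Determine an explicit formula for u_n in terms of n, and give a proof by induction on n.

Computing the first terms: u_1 = 6, u_2 = -14, u_3 = 46. This suggests u_n = 5(-3)^(n - 1) + 1.
When n = 1: the formula gives 6 = 6 = u_1.
Suppose the result is true for n = j, so u_j = 5(-3)^(j - 1) + 1.
Then u_{j+1} = -3·u_j + 4 = -3·(5(-3)^(j - 1) + 1) + 4 = 5(-3)^j + 1 = 5(-3)^((j+1) - 1) + 1,
which is the claimed formula at n = j+1.
By induction, the statement is established for all n ≥ 1.

u_n = 5(-3)^(n - 1) + 1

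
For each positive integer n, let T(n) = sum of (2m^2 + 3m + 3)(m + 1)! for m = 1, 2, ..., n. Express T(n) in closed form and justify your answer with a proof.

We claim T(n) = (2n + 1)(n + 2)! - 2 for all n ≥ 1.
When n = 1: T(1) = 16, and the closed form gives 16. They agree.
Inductive step: suppose the statement holds for some m ≥ 1, so T(m) = (2m + 1)(m + 2)! - 2.
Then T(m+1) = T(m) + ((2m^2 + 7m + 8)(m + 2)!) = ((2m + 1)(m + 2)! - 2) + ((2m^2 + 7m + 8)(m + 2)!).
Simplifying, T(m+1) = (2(m+1) + 1)((m+1) + 2)! - 2,
which is the closed form with n = m+1.
By induction, the statement is established for all n ≥ 1.

T(n) = (2n + 1)(n + 2)! - 2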